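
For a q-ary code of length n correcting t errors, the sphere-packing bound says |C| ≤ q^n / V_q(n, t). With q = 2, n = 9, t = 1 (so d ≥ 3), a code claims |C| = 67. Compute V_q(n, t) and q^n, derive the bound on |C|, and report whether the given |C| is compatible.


V_q(n, t) = 10, q^n = 512, Hamming bound = 51, |C| = 67 > bound (violated).

Step 1: Compute V_q(n, t) = Σ_{j=0}^1 C(n, j) (q−1)^j.
  j = 0: C(9,0)·(1)^0 = 1·1 = 1.
  j = 1: C(9,1)·(1)^1 = 9·1 = 9.
  V_q(n, t) = 1 + 9 = 10.
Step 2: q^n = 2^9 = 512.
Step 3: Hamming bound ⌊q^n / V_q(n,t)⌋ = ⌊512/10⌋ = 51.
Step 4: Compare |C| = 67 to 51: violated.
The claimed |C| lies above the Hamming bound, so no 2-ary code of length 9 with d ≥ 3 can have 67 codewords.


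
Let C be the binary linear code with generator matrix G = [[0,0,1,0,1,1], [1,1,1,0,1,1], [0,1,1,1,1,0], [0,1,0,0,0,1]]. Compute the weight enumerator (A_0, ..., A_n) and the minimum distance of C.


Weight distribution: A_0 = 1, A_1 = 1, A_2 = 3, A_3 = 6, A_4 = 3, A_5 = 1, A_6 = 1. Minimum distance d = 1.

Enumerate all 2^4 = 16 messages m ∈ F_2^4.
For each, compute codeword c = mG in F_2^6, then tally its weight.
  m = 0000 → c = 000000, weight = 0.
  m = 1000 → c = 001011, weight = 3.
  m = 0100 → c = 111011, weight = 5.
  m = 1100 → c = 110000, weight = 2.
  m = 0010 → c = 011110, weight = 4.
  m = 1010 → c = 010101, weight = 3.
  m = 0110 → c = 100101, weight = 3.
  m = 1110 → c = 101110, weight = 4.
  m = 0001 → c = 010001, weight = 2.
  m = 1001 → c = 011010, weight = 3.
  m = 0101 → c = 101010, weight = 3.
  m = 1101 → c = 100001, weight = 2.
  m = 0011 → c = 001111, weight = 4.
  m = 1011 → c = 000100, weight = 1.
  m = 0111 → c = 110100, weight = 3.
  m = 1111 → c = 111111, weight = 6.
Tally weights:
  weight 0: 1 codewords.
  weight 1: 1 codewords.
  weight 2: 3 codewords.
  weight 3: 6 codewords.
  weight 4: 3 codewords.
  weight 5: 1 codewords.
  weight 6: 1 codewords.
Minimum distance d = smallest w > 0 with A_w > 0 = 1.
Sanity: Σ A_w = 16 = 2^4 = 16 ✓.


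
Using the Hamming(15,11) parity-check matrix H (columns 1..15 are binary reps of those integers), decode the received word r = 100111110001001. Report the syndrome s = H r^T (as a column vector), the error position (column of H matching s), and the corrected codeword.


s = (1, 0, 1, 0)^T, error position = 10, corrected codeword c = 100111110101001

Compute s = H r^T mod 2 one row at a time:
  s_1 = 1 + 0 + 0 + 0 + 1 + 0 + 0 + 1 = 3 ≡ 1 (mod 2).
  s_2 = 1 + 1 + 1 + 1 + 1 + 0 + 0 + 1 = 6 ≡ 0 (mod 2).
  s_3 = 0 + 0 + 1 + 1 + 0 + 0 + 0 + 1 = 3 ≡ 1 (mod 2).
  s_4 = 1 + 0 + 1 + 1 + 0 + 0 + 0 + 1 = 4 ≡ 0 (mod 2).
s = (1, 0, 1, 0)^T — this equals column 10 of H (binary 1010), so error is at position 10.
Correct: flip bit 10 of r = 100111110001001 to get c = 100111110101001.


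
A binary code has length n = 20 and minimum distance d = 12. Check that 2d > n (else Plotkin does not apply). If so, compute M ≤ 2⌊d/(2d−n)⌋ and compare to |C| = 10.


Plotkin bound M ≤ 6; given |C| = 10 > bound (violated).

Check applicability: 2d = 24, n = 20.
2d − n = 4 > 0, so Plotkin applies.
Compute d/(2d−n) = 12/4 ≈ 3.0000.
⌊d/(2d−n)⌋ = 3.
Plotkin bound: M ≤ 2·3 = 6.
Given |C| = 10, check: VIOLATED.
This |C| is above the Plotkin bound, so no binary code with n = 20, d = 12 and 10 codewords exists.


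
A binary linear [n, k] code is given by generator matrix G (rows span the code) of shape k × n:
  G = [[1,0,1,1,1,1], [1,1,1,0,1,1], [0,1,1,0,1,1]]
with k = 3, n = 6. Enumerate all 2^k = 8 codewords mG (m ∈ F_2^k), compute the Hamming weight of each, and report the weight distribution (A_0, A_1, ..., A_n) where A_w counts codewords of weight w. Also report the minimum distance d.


Weight distribution: A_0 = 1, A_1 = 1, A_2 = 1, A_3 = 1, A_4 = 2, A_5 = 2. Minimum distance d = 1.

Enumerate all 2^3 = 8 messages m ∈ F_2^3.
For each, compute codeword c = mG in F_2^6, then tally its weight.
  m = 000 → c = 000000, weight = 0.
  m = 100 → c = 101111, weight = 5.
  m = 010 → c = 111011, weight = 5.
  m = 110 → c = 010100, weight = 2.
  m = 001 → c = 011011, weight = 4.
  m = 101 → c = 110100, weight = 3.
  m = 011 → c = 100000, weight = 1.
  m = 111 → c = 001111, weight = 4.
Tally weights:
  weight 0: 1 codewords.
  weight 1: 1 codewords.
  weight 2: 1 codewords.
  weight 3: 1 codewords.
  weight 4: 2 codewords.
  weight 5: 2 codewords.
Minimum distance d = smallest w > 0 with A_w > 0 = 1.
Sanity: Σ A_w = 8 = 2^3 = 8 ✓.


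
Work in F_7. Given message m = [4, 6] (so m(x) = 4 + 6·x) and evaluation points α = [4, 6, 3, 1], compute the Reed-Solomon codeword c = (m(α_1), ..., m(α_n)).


c = [0, 5, 1, 3]

Message polynomial: m(x) = 4 + 6·x (mod 7).
For each evaluation point α_i, compute m(α_i) mod 7:
  α_1 = 4: Horner steps 6 → 0, so m(4) = 0.
  α_2 = 6: Horner steps 6 → 5, so m(6) = 5.
  α_3 = 3: Horner steps 6 → 1, so m(3) = 1.
  α_4 = 1: Horner steps 6 → 3, so m(1) = 3.
Codeword c = [0, 5, 1, 3] ∈ F_7^4.


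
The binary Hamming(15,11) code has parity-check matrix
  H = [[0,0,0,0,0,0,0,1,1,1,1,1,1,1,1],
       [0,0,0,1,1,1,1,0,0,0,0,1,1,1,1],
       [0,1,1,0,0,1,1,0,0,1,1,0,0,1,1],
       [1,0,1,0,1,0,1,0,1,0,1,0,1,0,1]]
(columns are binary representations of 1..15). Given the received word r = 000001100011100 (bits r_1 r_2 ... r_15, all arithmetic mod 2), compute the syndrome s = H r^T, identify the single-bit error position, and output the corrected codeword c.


s = (1, 0, 1, 1)^T, error position = 11, corrected codeword c = 000001100001100

Compute s = H r^T mod 2 one row at a time:
  s_1 = 0 + 0 + 0 + 1 + 1 + 1 + 0 + 0 = 3 ≡ 1 (mod 2).
  s_2 = 0 + 0 + 1 + 1 + 1 + 1 + 0 + 0 = 4 ≡ 0 (mod 2).
  s_3 = 0 + 0 + 1 + 1 + 0 + 1 + 0 + 0 = 3 ≡ 1 (mod 2).
  s_4 = 0 + 0 + 0 + 1 + 0 + 1 + 1 + 0 = 3 ≡ 1 (mod 2).
s = (1, 0, 1, 1)^T — this equals column 11 of H (binary 1011), so error is at position 11.
Correct: flip bit 11 of r = 000001100011100 to get c = 000001100001100.


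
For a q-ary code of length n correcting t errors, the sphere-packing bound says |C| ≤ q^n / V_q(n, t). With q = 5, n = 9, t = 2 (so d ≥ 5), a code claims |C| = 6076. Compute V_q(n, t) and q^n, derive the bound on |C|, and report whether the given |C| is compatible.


V_q(n, t) = 613, q^n = 1953125, Hamming bound = 3186, |C| = 6076 > bound (violated).

Step 1: Compute V_q(n, t) = Σ_{j=0}^2 C(n, j) (q−1)^j.
  j = 0: C(9,0)·(4)^0 = 1·1 = 1.
  j = 1: C(9,1)·(4)^1 = 9·4 = 36.
  j = 2: C(9,2)·(4)^2 = 36·16 = 576.
  V_q(n, t) = 1 + 36 + 576 = 613.
Step 2: q^n = 5^9 = 1953125.
Step 3: Hamming bound ⌊q^n / V_q(n,t)⌋ = ⌊1953125/613⌋ = 3186.
Step 4: Compare |C| = 6076 to 3186: violated.
The claimed |C| lies above the Hamming bound, so no 5-ary code of length 9 with d ≥ 5 can have 6076 codewords.


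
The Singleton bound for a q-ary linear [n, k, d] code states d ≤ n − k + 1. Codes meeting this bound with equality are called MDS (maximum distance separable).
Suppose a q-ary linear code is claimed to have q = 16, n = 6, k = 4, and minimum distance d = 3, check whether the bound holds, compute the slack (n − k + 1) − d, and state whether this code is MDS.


Singleton RHS = n − k + 1 = 3, slack = 0, bound satisfied, MDS.

Singleton bound: d ≤ n − k + 1.
Here n = 6, k = 4, so n − k + 1 = 3.
Given d = 3, check d ≤ 3: YES.
Slack = (n − k + 1) − d = 0.
The code is MDS (slack = 0).
Description: the claimed parameters are [6, 4, 3]_16; such a code would be MDS (meets Singleton bound).


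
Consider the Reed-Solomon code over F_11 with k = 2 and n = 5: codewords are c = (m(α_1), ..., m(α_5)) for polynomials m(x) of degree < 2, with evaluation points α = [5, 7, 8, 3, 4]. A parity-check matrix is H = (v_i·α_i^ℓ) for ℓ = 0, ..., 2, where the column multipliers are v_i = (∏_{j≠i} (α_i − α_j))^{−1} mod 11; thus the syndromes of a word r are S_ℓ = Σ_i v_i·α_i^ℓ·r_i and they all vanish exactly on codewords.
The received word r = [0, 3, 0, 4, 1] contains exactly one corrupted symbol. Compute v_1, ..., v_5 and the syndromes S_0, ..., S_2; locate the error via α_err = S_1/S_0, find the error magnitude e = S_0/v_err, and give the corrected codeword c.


S = (2, 10, 6), error at position 1, error magnitude e = 2, c = [9, 3, 0, 4, 1].

Step 1: column multipliers v_i = (∏_{j≠i}(α_i − α_j))^{−1} mod 11.
  i = 1 (α = 5): (5−7)(5−8)(5−3)(5−4) = (−2)·(−3)·2·1 = 12 ≡ 1, so v_1 = 1^{−1} = 1 (mod 11).
  i = 2 (α = 7): (7−5)(7−8)(7−3)(7−4) = 2·(−1)·4·3 = −24 ≡ 9, so v_2 = 9^{−1} = 5 (mod 11).
  i = 3 (α = 8): (8−5)(8−7)(8−3)(8−4) = 3·1·5·4 = 60 ≡ 5, so v_3 = 5^{−1} = 9 (mod 11).
  i = 4 (α = 3): (3−5)(3−7)(3−8)(3−4) = (−2)·(−4)·(−5)·(−1) = 40 ≡ 7, so v_4 = 7^{−1} = 8 (mod 11).
  i = 5 (α = 4): (4−5)(4−7)(4−8)(4−3) = (−1)·(−3)·(−4)·1 = −12 ≡ 10, so v_5 = 10^{−1} = 10 (mod 11).
  v = [1, 5, 9, 8, 10].
Step 2: syndromes of r = [0, 3, 0, 4, 1] (all sums mod 11).
  S_0 = Σ v_i r_i = 1·0 + 5·3 + 9·0 + 8·4 + 10·1 = 57 ≡ 2.
  S_1 = Σ v_i α_i r_i = 1·5·0 + 5·7·3 + 9·8·0 + 8·3·4 + 10·4·1 = 241 ≡ 10.
  α_i^2 mod 11 = [3, 5, 9, 9, 5].
  S_2 = Σ v_i α_i^2 r_i = 1·3·0 + 5·5·3 + 9·9·0 + 8·9·4 + 10·5·1 = 413 ≡ 6.
  S = (2, 10, 6) ≠ 0, so r is not a codeword (an error is present).
Step 3: locate the error. For a single error e at position i, S_ℓ = v_i·e·α_i^ℓ, so α_err = S_1/S_0.
  S_0^{−1} = 2^{−1} = 6 (mod 11), so α_err = 10·6 = 60 ≡ 5 = α_1. Error position i = 1.
  Consistency check: S_2/S_1 = 6·10 = 60 ≡ 5 = α_err ✓ (single-error assumption holds).
Step 4: error magnitude e = S_0/v_1 = S_0·∏_{j≠1}(α_1 − α_j) = 2·1 = 2 ≡ 2 (mod 11).
Step 5: correct position 1: c_1 = r_1 − e = 0 − 2 ≡ 9 (mod 11). Hence c = [9, 3, 0, 4, 1].
  Check: interpolating c through the α_i gives m(x) = 2 + 8·x (degree < 2) with m(α_i) = c_i for every i, so c is indeed a codeword.


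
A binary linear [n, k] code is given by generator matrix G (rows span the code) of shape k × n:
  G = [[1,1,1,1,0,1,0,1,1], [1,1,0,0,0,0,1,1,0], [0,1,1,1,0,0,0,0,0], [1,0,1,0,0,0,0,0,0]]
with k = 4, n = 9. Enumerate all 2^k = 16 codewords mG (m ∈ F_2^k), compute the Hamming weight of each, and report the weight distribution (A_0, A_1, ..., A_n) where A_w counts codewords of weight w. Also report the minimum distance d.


Weight distribution: A_0 = 1, A_2 = 1, A_3 = 3, A_4 = 5, A_5 = 4, A_6 = 1, A_7 = 1. Minimum distance d = 2.

Enumerate all 2^4 = 16 messages m ∈ F_2^4.
For each, compute codeword c = mG in F_2^9, then tally its weight.
  m = 0000 → c = 000000000, weight = 0.
  m = 1000 → c = 111101011, weight = 7.
  m = 0100 → c = 110000110, weight = 4.
  m = 1100 → c = 001101101, weight = 5.
  m = 0010 → c = 011100000, weight = 3.
  m = 1010 → c = 100001011, weight = 4.
  m = 0110 → c = 101100110, weight = 5.
  m = 1110 → c = 010001101, weight = 4.
  m = 0001 → c = 101000000, weight = 2.
  m = 1001 → c = 010101011, weight = 5.
  m = 0101 → c = 011000110, weight = 4.
  m = 1101 → c = 100101101, weight = 5.
  m = 0011 → c = 110100000, weight = 3.
  m = 1011 → c = 001001011, weight = 4.
  m = 0111 → c = 000100110, weight = 3.
  m = 1111 → c = 111001101, weight = 6.
Tally weights:
  weight 0: 1 codewords.
  weight 2: 1 codewords.
  weight 3: 3 codewords.
  weight 4: 5 codewords.
  weight 5: 4 codewords.
  weight 6: 1 codewords.
  weight 7: 1 codewords.
Minimum distance d = smallest w > 0 with A_w > 0 = 2.
Sanity: Σ A_w = 16 = 2^4 = 16 ✓.


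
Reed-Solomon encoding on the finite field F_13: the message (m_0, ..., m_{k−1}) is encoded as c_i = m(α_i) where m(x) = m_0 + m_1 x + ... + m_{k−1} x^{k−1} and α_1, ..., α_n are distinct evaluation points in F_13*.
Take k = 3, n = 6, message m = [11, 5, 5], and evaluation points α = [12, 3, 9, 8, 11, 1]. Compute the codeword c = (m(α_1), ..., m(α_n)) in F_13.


c = [11, 6, 6, 7, 8, 8]

Message polynomial: m(x) = 11 + 5·x + 5·x^2 (mod 13).
For each evaluation point α_i, compute m(α_i) mod 13:
  α_1 = 12: Horner steps 5 → 0 → 11, so m(12) = 11.
  α_2 = 3: Horner steps 5 → 7 → 6, so m(3) = 6.
  α_3 = 9: Horner steps 5 → 11 → 6, so m(9) = 6.
  α_4 = 8: Horner steps 5 → 6 → 7, so m(8) = 7.
  α_5 = 11: Horner steps 5 → 8 → 8, so m(11) = 8.
  α_6 = 1: Horner steps 5 → 10 → 8, so m(1) = 8.
Codeword c = [11, 6, 6, 7, 8, 8] ∈ F_13^6.


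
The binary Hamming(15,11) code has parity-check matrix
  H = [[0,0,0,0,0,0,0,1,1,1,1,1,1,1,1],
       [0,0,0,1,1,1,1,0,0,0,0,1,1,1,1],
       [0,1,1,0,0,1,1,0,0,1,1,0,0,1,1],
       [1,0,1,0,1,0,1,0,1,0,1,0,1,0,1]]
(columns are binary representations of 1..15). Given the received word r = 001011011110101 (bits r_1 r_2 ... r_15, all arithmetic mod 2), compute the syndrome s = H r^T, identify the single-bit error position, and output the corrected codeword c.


s = (0, 0, 1, 0)^T, error position = 2, corrected codeword c = 011011011110101

Compute s = H r^T mod 2 one row at a time:
  s_1 = 1 + 1 + 1 + 1 + 0 + 1 + 0 + 1 = 6 ≡ 0 (mod 2).
  s_2 = 0 + 1 + 1 + 0 + 0 + 1 + 0 + 1 = 4 ≡ 0 (mod 2).
  s_3 = 0 + 1 + 1 + 0 + 1 + 1 + 0 + 1 = 5 ≡ 1 (mod 2).
  s_4 = 0 + 1 + 1 + 0 + 1 + 1 + 1 + 1 = 6 ≡ 0 (mod 2).
s = (0, 0, 1, 0)^T — this equals column 2 of H (binary 0010), so error is at position 2.
Correct: flip bit 2 of r = 001011011110101 to get c = 011011011110101.


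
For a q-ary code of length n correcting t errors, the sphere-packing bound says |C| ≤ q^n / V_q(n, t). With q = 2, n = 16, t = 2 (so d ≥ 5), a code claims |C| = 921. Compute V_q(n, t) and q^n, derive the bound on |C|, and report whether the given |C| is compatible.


V_q(n, t) = 137, q^n = 65536, Hamming bound = 478, |C| = 921 > bound (violated).

Step 1: Compute V_q(n, t) = Σ_{j=0}^2 C(n, j) (q−1)^j.
  j = 0: C(16,0)·(1)^0 = 1·1 = 1.
  j = 1: C(16,1)·(1)^1 = 16·1 = 16.
  j = 2: C(16,2)·(1)^2 = 120·1 = 120.
  V_q(n, t) = 1 + 16 + 120 = 137.
Step 2: q^n = 2^16 = 65536.
Step 3: Hamming bound ⌊q^n / V_q(n,t)⌋ = ⌊65536/137⌋ = 478.
Step 4: Compare |C| = 921 to 478: violated.
The claimed |C| lies above the Hamming bound, so no 2-ary code of length 16 with d ≥ 5 can have 921 codewords.


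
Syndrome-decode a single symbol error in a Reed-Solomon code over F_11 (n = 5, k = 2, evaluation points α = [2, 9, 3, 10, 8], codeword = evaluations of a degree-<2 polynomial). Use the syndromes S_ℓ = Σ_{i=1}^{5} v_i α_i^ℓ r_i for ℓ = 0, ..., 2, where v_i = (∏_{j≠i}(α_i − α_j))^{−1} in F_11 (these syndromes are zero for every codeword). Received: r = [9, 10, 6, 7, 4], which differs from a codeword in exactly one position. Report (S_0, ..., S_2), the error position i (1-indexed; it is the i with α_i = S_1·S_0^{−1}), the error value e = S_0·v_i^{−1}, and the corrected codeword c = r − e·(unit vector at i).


S = (7, 1, 8), error at position 5, error magnitude e = 2, c = [9, 10, 6, 7, 2].

Step 1: column multipliers v_i = (∏_{j≠i}(α_i − α_j))^{−1} mod 11.
  i = 1 (α = 2): (2−9)(2−3)(2−10)(2−8) = (−7)·(−1)·(−8)·(−6) = 336 ≡ 6, so v_1 = 6^{−1} = 2 (mod 11).
  i = 2 (α = 9): (9−2)(9−3)(9−10)(9−8) = 7·6·(−1)·1 = −42 ≡ 2, so v_2 = 2^{−1} = 6 (mod 11).
  i = 3 (α = 3): (3−2)(3−9)(3−10)(3−8) = 1·(−6)·(−7)·(−5) = −210 ≡ 10, so v_3 = 10^{−1} = 10 (mod 11).
  i = 4 (α = 10): (10−2)(10−9)(10−3)(10−8) = 8·1·7·2 = 112 ≡ 2, so v_4 = 2^{−1} = 6 (mod 11).
  i = 5 (α = 8): (8−2)(8−9)(8−3)(8−10) = 6·(−1)·5·(−2) = 60 ≡ 5, so v_5 = 5^{−1} = 9 (mod 11).
  v = [2, 6, 10, 6, 9].
Step 2: syndromes of r = [9, 10, 6, 7, 4] (all sums mod 11).
  S_0 = Σ v_i r_i = 2·9 + 6·10 + 10·6 + 6·7 + 9·4 = 216 ≡ 7.
  S_1 = Σ v_i α_i r_i = 2·2·9 + 6·9·10 + 10·3·6 + 6·10·7 + 9·8·4 = 1464 ≡ 1.
  α_i^2 mod 11 = [4, 4, 9, 1, 9].
  S_2 = Σ v_i α_i^2 r_i = 2·4·9 + 6·4·10 + 10·9·6 + 6·1·7 + 9·9·4 = 1218 ≡ 8.
  S = (7, 1, 8) ≠ 0, so r is not a codeword (an error is present).
Step 3: locate the error. For a single error e at position i, S_ℓ = v_i·e·α_i^ℓ, so α_err = S_1/S_0.
  S_0^{−1} = 7^{−1} = 8 (mod 11), so α_err = 1·8 = 8 ≡ 8 = α_5. Error position i = 5.
  Consistency check: S_2/S_1 = 8·1 = 8 ≡ 8 = α_err ✓ (single-error assumption holds).
Step 4: error magnitude e = S_0/v_5 = S_0·∏_{j≠5}(α_5 − α_j) = 7·5 = 35 ≡ 2 (mod 11).
Step 5: correct position 5: c_5 = r_5 − e = 4 − 2 ≡ 2 (mod 11). Hence c = [9, 10, 6, 7, 2].
  Check: interpolating c through the α_i gives m(x) = 4 + 8·x (degree < 2) with m(α_i) = c_i for every i, so c is indeed a codeword.


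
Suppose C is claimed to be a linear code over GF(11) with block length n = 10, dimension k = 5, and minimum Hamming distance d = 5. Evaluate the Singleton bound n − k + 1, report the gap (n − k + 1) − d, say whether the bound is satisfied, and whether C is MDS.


Singleton RHS = n − k + 1 = 6, slack = 1, bound satisfied, not MDS.

Singleton bound: d ≤ n − k + 1.
Here n = 10, k = 5, so n − k + 1 = 6.
Given d = 5, check d ≤ 6: YES.
Slack = (n − k + 1) − d = 1.
The code is NOT MDS (slack = 1 > 0).
Description: the claimed parameters are [10, 5, 5]_11; such a code would be non-MDS.


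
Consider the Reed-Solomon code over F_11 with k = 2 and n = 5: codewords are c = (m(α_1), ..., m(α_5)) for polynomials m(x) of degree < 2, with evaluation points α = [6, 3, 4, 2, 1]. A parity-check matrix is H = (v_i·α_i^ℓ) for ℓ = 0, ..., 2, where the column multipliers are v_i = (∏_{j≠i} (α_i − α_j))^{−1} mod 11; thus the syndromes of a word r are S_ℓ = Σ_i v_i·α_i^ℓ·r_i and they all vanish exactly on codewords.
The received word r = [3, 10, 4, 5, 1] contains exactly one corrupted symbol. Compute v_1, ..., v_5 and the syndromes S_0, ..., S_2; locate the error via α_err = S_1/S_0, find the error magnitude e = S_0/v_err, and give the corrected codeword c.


S = (7, 7, 7), error at position 5, error magnitude e = 1, c = [3, 10, 4, 5, 0].

Step 1: column multipliers v_i = (∏_{j≠i}(α_i − α_j))^{−1} mod 11.
  i = 1 (α = 6): (6−3)(6−4)(6−2)(6−1) = 3·2·4·5 = 120 ≡ 10, so v_1 = 10^{−1} = 10 (mod 11).
  i = 2 (α = 3): (3−6)(3−4)(3−2)(3−1) = (−3)·(−1)·1·2 = 6 ≡ 6, so v_2 = 6^{−1} = 2 (mod 11).
  i = 3 (α = 4): (4−6)(4−3)(4−2)(4−1) = (−2)·1·2·3 = −12 ≡ 10, so v_3 = 10^{−1} = 10 (mod 11).
  i = 4 (α = 2): (2−6)(2−3)(2−4)(2−1) = (−4)·(−1)·(−2)·1 = −8 ≡ 3, so v_4 = 3^{−1} = 4 (mod 11).
  i = 5 (α = 1): (1−6)(1−3)(1−4)(1−2) = (−5)·(−2)·(−3)·(−1) = 30 ≡ 8, so v_5 = 8^{−1} = 7 (mod 11).
  v = [10, 2, 10, 4, 7].
Step 2: syndromes of r = [3, 10, 4, 5, 1] (all sums mod 11).
  S_0 = Σ v_i r_i = 10·3 + 2·10 + 10·4 + 4·5 + 7·1 = 117 ≡ 7.
  S_1 = Σ v_i α_i r_i = 10·6·3 + 2·3·10 + 10·4·4 + 4·2·5 + 7·1·1 = 447 ≡ 7.
  α_i^2 mod 11 = [3, 9, 5, 4, 1].
  S_2 = Σ v_i α_i^2 r_i = 10·3·3 + 2·9·10 + 10·5·4 + 4·4·5 + 7·1·1 = 557 ≡ 7.
  S = (7, 7, 7) ≠ 0, so r is not a codeword (an error is present).
Step 3: locate the error. For a single error e at position i, S_ℓ = v_i·e·α_i^ℓ, so α_err = S_1/S_0.
  S_0^{−1} = 7^{−1} = 8 (mod 11), so α_err = 7·8 = 56 ≡ 1 = α_5. Error position i = 5.
  Consistency check: S_2/S_1 = 7·8 = 56 ≡ 1 = α_err ✓ (single-error assumption holds).
Step 4: error magnitude e = S_0/v_5 = S_0·∏_{j≠5}(α_5 − α_j) = 7·8 = 56 ≡ 1 (mod 11).
Step 5: correct position 5: c_5 = r_5 − e = 1 − 1 ≡ 0 (mod 11). Hence c = [3, 10, 4, 5, 0].
  Check: interpolating c through the α_i gives m(x) = 6 + 5·x (degree < 2) with m(α_i) = c_i for every i, so c is indeed a codeword.


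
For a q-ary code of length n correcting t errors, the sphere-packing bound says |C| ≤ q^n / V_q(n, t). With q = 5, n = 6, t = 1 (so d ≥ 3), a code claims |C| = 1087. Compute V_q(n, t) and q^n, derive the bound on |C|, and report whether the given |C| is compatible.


V_q(n, t) = 25, q^n = 15625, Hamming bound = 625, |C| = 1087 > bound (violated).

Step 1: Compute V_q(n, t) = Σ_{j=0}^1 C(n, j) (q−1)^j.
  j = 0: C(6,0)·(4)^0 = 1·1 = 1.
  j = 1: C(6,1)·(4)^1 = 6·4 = 24.
  V_q(n, t) = 1 + 24 = 25.
Step 2: q^n = 5^6 = 15625.
Step 3: Hamming bound ⌊q^n / V_q(n,t)⌋ = ⌊15625/25⌋ = 625.
Step 4: Compare |C| = 1087 to 625: violated.
The claimed |C| lies above the Hamming bound, so no 5-ary code of length 6 with d ≥ 3 can have 1087 codewords.


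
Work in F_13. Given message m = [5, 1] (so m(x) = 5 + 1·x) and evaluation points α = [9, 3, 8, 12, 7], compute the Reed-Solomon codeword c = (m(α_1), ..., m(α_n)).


c = [1, 8, 0, 4, 12]

Message polynomial: m(x) = 5 + 1·x (mod 13).
For each evaluation point α_i, compute m(α_i) mod 13:
  α_1 = 9: Horner steps 1 → 1, so m(9) = 1.
  α_2 = 3: Horner steps 1 → 8, so m(3) = 8.
  α_3 = 8: Horner steps 1 → 0, so m(8) = 0.
  α_4 = 12: Horner steps 1 → 4, so m(12) = 4.
  α_5 = 7: Horner steps 1 → 12, so m(7) = 12.
Codeword c = [1, 8, 0, 4, 12] ∈ F_13^5.


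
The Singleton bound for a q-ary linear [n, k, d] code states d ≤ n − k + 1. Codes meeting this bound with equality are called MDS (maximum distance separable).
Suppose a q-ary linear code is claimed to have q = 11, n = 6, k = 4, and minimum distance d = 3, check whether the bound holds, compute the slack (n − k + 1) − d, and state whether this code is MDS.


Singleton RHS = n − k + 1 = 3, slack = 0, bound satisfied, MDS.

Singleton bound: d ≤ n − k + 1.
Here n = 6, k = 4, so n − k + 1 = 3.
Given d = 3, check d ≤ 3: YES.
Slack = (n − k + 1) − d = 0.
The code is MDS (slack = 0).
Description: the claimed parameters are [6, 4, 3]_11; such a code would be MDS (meets Singleton bound).


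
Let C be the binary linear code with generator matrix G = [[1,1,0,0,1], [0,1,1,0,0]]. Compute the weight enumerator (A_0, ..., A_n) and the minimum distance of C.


Weight distribution: A_0 = 1, A_2 = 1, A_3 = 2. Minimum distance d = 2.

Enumerate all 2^2 = 4 messages m ∈ F_2^2.
For each, compute codeword c = mG in F_2^5, then tally its weight.
  m = 00 → c = 00000, weight = 0.
  m = 10 → c = 11001, weight = 3.
  m = 01 → c = 01100, weight = 2.
  m = 11 → c = 10101, weight = 3.
Tally weights:
  weight 0: 1 codewords.
  weight 2: 1 codewords.
  weight 3: 2 codewords.
Minimum distance d = smallest w > 0 with A_w > 0 = 2.
Sanity: Σ A_w = 4 = 2^2 = 4 ✓.


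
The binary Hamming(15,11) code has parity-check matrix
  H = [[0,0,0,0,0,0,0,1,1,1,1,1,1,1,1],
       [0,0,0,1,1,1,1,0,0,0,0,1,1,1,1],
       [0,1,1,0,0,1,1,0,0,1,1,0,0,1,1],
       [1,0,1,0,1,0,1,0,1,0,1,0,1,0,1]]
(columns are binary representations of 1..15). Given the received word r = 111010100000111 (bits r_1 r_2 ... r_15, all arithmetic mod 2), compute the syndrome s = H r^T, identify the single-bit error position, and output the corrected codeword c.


s = (1, 1, 1, 0)^T, error position = 14, corrected codeword c = 111010100000101

Compute s = H r^T mod 2 one row at a time:
  s_1 = 0 + 0 + 0 + 0 + 0 + 1 + 1 + 1 = 3 ≡ 1 (mod 2).
  s_2 = 0 + 1 + 0 + 1 + 0 + 1 + 1 + 1 = 5 ≡ 1 (mod 2).
  s_3 = 1 + 1 + 0 + 1 + 0 + 0 + 1 + 1 = 5 ≡ 1 (mod 2).
  s_4 = 1 + 1 + 1 + 1 + 0 + 0 + 1 + 1 = 6 ≡ 0 (mod 2).
s = (1, 1, 1, 0)^T — this equals column 14 of H (binary 1110), so error is at position 14.
Correct: flip bit 14 of r = 111010100000111 to get c = 111010100000101.


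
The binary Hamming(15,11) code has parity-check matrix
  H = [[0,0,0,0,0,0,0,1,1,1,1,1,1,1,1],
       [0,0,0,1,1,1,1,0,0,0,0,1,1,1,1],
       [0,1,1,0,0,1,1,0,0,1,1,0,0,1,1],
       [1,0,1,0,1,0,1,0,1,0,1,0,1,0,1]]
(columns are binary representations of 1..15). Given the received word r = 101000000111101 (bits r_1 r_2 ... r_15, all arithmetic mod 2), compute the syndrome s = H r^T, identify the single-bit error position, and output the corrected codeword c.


s = (1, 1, 0, 1)^T, error position = 13, corrected codeword c = 101000000111001

Compute s = H r^T mod 2 one row at a time:
  s_1 = 0 + 0 + 1 + 1 + 1 + 1 + 0 + 1 = 5 ≡ 1 (mod 2).
  s_2 = 0 + 0 + 0 + 0 + 1 + 1 + 0 + 1 = 3 ≡ 1 (mod 2).
  s_3 = 0 + 1 + 0 + 0 + 1 + 1 + 0 + 1 = 4 ≡ 0 (mod 2).
  s_4 = 1 + 1 + 0 + 0 + 0 + 1 + 1 + 1 = 5 ≡ 1 (mod 2).
s = (1, 1, 0, 1)^T — this equals column 13 of H (binary 1101), so error is at position 13.
Correct: flip bit 13 of r = 101000000111101 to get c = 101000000111001.


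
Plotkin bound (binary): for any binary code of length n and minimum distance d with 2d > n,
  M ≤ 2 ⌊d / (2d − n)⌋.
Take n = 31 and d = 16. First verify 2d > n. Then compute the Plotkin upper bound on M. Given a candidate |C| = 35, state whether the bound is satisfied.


Plotkin bound M ≤ 32; given |C| = 35 > bound (violated).

Check applicability: 2d = 32, n = 31.
2d − n = 1 > 0, so Plotkin applies.
Compute d/(2d−n) = 16/1 ≈ 16.0000.
⌊d/(2d−n)⌋ = 16.
Plotkin bound: M ≤ 2·16 = 32.
Given |C| = 35, check: VIOLATED.
This |C| is above the Plotkin bound, so no binary code with n = 31, d = 16 and 35 codewords exists.


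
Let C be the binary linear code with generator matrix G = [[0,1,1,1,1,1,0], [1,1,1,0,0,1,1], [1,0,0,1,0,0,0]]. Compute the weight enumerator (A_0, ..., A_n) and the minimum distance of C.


Weight distribution: A_0 = 1, A_2 = 2, A_4 = 1, A_5 = 4. Minimum distance d = 2.

Enumerate all 2^3 = 8 messages m ∈ F_2^3.
For each, compute codeword c = mG in F_2^7, then tally its weight.
  m = 000 → c = 0000000, weight = 0.
  m = 100 → c = 0111110, weight = 5.
  m = 010 → c = 1110011, weight = 5.
  m = 110 → c = 1001101, weight = 4.
  m = 001 → c = 1001000, weight = 2.
  m = 101 → c = 1110110, weight = 5.
  m = 011 → c = 0111011, weight = 5.
  m = 111 → c = 0000101, weight = 2.
Tally weights:
  weight 0: 1 codewords.
  weight 2: 2 codewords.
  weight 4: 1 codewords.
  weight 5: 4 codewords.
Minimum distance d = smallest w > 0 with A_w > 0 = 2.
Sanity: Σ A_w = 8 = 2^3 = 8 ✓.


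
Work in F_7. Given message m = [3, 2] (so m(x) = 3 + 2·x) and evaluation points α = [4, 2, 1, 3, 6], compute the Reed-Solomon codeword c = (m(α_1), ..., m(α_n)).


c = [4, 0, 5, 2, 1]

Message polynomial: m(x) = 3 + 2·x (mod 7).
For each evaluation point α_i, compute m(α_i) mod 7:
  α_1 = 4: Horner steps 2 → 4, so m(4) = 4.
  α_2 = 2: Horner steps 2 → 0, so m(2) = 0.
  α_3 = 1: Horner steps 2 → 5, so m(1) = 5.
  α_4 = 3: Horner steps 2 → 2, so m(3) = 2.
  α_5 = 6: Horner steps 2 → 1, so m(6) = 1.
Codeword c = [4, 0, 5, 2, 1] ∈ F_7^5.


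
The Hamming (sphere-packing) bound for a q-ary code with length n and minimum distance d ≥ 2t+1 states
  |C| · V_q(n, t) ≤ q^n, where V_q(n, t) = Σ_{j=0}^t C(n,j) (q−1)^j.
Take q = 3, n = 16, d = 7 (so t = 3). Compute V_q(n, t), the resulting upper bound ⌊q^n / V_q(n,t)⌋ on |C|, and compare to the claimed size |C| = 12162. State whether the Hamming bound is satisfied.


V_q(n, t) = 4993, q^n = 43046721, Hamming bound = 8621, |C| = 12162 > bound (violated).

Step 1: Compute V_q(n, t) = Σ_{j=0}^3 C(n, j) (q−1)^j.
  j = 0: C(16,0)·(2)^0 = 1·1 = 1.
  j = 1: C(16,1)·(2)^1 = 16·2 = 32.
  j = 2: C(16,2)·(2)^2 = 120·4 = 480.
  j = 3: C(16,3)·(2)^3 = 560·8 = 4480.
  V_q(n, t) = 1 + 32 + 480 + 4480 = 4993.
Step 2: q^n = 3^16 = 43046721.
Step 3: Hamming bound ⌊q^n / V_q(n,t)⌋ = ⌊43046721/4993⌋ = 8621.
Step 4: Compare |C| = 12162 to 8621: violated.
The claimed |C| lies above the Hamming bound, so no 3-ary code of length 16 with d ≥ 7 can have 12162 codewords.


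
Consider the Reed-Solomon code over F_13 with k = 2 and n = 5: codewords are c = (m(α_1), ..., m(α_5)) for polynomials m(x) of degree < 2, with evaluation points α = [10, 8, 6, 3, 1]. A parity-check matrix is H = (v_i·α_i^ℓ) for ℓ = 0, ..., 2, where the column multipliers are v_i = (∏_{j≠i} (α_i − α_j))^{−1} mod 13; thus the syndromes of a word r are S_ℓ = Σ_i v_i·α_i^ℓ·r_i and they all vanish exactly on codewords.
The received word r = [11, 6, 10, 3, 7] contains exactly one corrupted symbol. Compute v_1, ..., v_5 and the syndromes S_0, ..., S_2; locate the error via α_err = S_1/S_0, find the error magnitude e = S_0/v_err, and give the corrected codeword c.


S = (10, 9, 12), error at position 1, error magnitude e = 9, c = [2, 6, 10, 3, 7].

Step 1: column multipliers v_i = (∏_{j≠i}(α_i − α_j))^{−1} mod 13.
  i = 1 (α = 10): (10−8)(10−6)(10−3)(10−1) = 2·4·7·9 = 504 ≡ 10, so v_1 = 10^{−1} = 4 (mod 13).
  i = 2 (α = 8): (8−10)(8−6)(8−3)(8−1) = (−2)·2·5·7 = −140 ≡ 3, so v_2 = 3^{−1} = 9 (mod 13).
  i = 3 (α = 6): (6−10)(6−8)(6−3)(6−1) = (−4)·(−2)·3·5 = 120 ≡ 3, so v_3 = 3^{−1} = 9 (mod 13).
  i = 4 (α = 3): (3−10)(3−8)(3−6)(3−1) = (−7)·(−5)·(−3)·2 = −210 ≡ 11, so v_4 = 11^{−1} = 6 (mod 13).
  i = 5 (α = 1): (1−10)(1−8)(1−6)(1−3) = (−9)·(−7)·(−5)·(−2) = 630 ≡ 6, so v_5 = 6^{−1} = 11 (mod 13).
  v = [4, 9, 9, 6, 11].
Step 2: syndromes of r = [11, 6, 10, 3, 7] (all sums mod 13).
  S_0 = Σ v_i r_i = 4·11 + 9·6 + 9·10 + 6·3 + 11·7 = 283 ≡ 10.
  S_1 = Σ v_i α_i r_i = 4·10·11 + 9·8·6 + 9·6·10 + 6·3·3 + 11·1·7 = 1543 ≡ 9.
  α_i^2 mod 13 = [9, 12, 10, 9, 1].
  S_2 = Σ v_i α_i^2 r_i = 4·9·11 + 9·12·6 + 9·10·10 + 6·9·3 + 11·1·7 = 2183 ≡ 12.
  S = (10, 9, 12) ≠ 0, so r is not a codeword (an error is present).
Step 3: locate the error. For a single error e at position i, S_ℓ = v_i·e·α_i^ℓ, so α_err = S_1/S_0.
  S_0^{−1} = 10^{−1} = 4 (mod 13), so α_err = 9·4 = 36 ≡ 10 = α_1. Error position i = 1.
  Consistency check: S_2/S_1 = 12·3 = 36 ≡ 10 = α_err ✓ (single-error assumption holds).
Step 4: error magnitude e = S_0/v_1 = S_0·∏_{j≠1}(α_1 − α_j) = 10·10 = 100 ≡ 9 (mod 13).
Step 5: correct position 1: c_1 = r_1 − e = 11 − 9 ≡ 2 (mod 13). Hence c = [2, 6, 10, 3, 7].
  Check: interpolating c through the α_i gives m(x) = 9 + 11·x (degree < 2) with m(α_i) = c_i for every i, so c is indeed a codeword.


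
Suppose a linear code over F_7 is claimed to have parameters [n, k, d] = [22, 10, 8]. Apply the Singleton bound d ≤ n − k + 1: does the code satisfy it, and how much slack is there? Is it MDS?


Singleton RHS = n − k + 1 = 13, slack = 5, bound satisfied, not MDS.

Singleton bound: d ≤ n − k + 1.
Here n = 22, k = 10, so n − k + 1 = 13.
Given d = 8, check d ≤ 13: YES.
Slack = (n − k + 1) − d = 5.
The code is NOT MDS (slack = 5 > 0).
Description: the claimed parameters are [22, 10, 8]_7; such a code would be non-MDS.


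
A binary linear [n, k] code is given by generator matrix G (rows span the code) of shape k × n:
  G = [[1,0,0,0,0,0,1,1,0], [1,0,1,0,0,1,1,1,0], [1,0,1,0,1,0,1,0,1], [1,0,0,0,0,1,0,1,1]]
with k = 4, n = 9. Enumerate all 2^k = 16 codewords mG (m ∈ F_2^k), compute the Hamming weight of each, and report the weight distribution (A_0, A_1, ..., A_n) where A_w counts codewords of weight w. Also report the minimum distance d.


Weight distribution: A_0 = 1, A_2 = 2, A_3 = 4, A_4 = 5, A_5 = 4. Minimum distance d = 2.

Enumerate all 2^4 = 16 messages m ∈ F_2^4.
For each, compute codeword c = mG in F_2^9, then tally its weight.
  m = 0000 → c = 000000000, weight = 0.
  m = 1000 → c = 100000110, weight = 3.
  m = 0100 → c = 101001110, weight = 5.
  m = 1100 → c = 001001000, weight = 2.
  m = 0010 → c = 101010101, weight = 5.
  m = 1010 → c = 001010011, weight = 4.
  m = 0110 → c = 000011011, weight = 4.
  m = 1110 → c = 100011101, weight = 5.
  m = 0001 → c = 100001011, weight = 4.
  m = 1001 → c = 000001101, weight = 3.
  m = 0101 → c = 001000101, weight = 3.
  m = 1101 → c = 101000011, weight = 4.
  m = 0011 → c = 001011110, weight = 5.
  m = 1011 → c = 101011000, weight = 4.
  m = 0111 → c = 100010000, weight = 2.
  m = 1111 → c = 000010110, weight = 3.
Tally weights:
  weight 0: 1 codewords.
  weight 2: 2 codewords.
  weight 3: 4 codewords.
  weight 4: 5 codewords.
  weight 5: 4 codewords.
Minimum distance d = smallest w > 0 with A_w > 0 = 2.
Sanity: Σ A_w = 16 = 2^4 = 16 ✓.


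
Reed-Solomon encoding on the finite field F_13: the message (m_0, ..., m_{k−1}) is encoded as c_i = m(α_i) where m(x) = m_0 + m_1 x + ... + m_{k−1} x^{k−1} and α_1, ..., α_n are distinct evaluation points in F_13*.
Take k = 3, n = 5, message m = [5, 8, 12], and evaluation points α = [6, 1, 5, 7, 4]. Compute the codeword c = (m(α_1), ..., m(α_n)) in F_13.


c = [4, 12, 7, 12, 8]

Message polynomial: m(x) = 5 + 8·x + 12·x^2 (mod 13).
For each evaluation point α_i, compute m(α_i) mod 13:
  α_1 = 6: Horner steps 12 → 2 → 4, so m(6) = 4.
  α_2 = 1: Horner steps 12 → 7 → 12, so m(1) = 12.
  α_3 = 5: Horner steps 12 → 3 → 7, so m(5) = 7.
  α_4 = 7: Horner steps 12 → 1 → 12, so m(7) = 12.
  α_5 = 4: Horner steps 12 → 4 → 8, so m(4) = 8.
Codeword c = [4, 12, 7, 12, 8] ∈ F_13^5.


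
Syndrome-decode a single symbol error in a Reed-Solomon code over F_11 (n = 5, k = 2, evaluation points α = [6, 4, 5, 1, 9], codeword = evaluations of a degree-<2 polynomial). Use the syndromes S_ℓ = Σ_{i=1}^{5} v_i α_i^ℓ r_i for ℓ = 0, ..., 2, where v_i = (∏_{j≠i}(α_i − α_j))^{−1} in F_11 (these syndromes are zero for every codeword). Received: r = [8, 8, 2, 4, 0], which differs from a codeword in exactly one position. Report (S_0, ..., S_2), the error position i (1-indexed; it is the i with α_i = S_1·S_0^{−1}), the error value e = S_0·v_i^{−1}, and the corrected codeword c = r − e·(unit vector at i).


S = (4, 2, 1), error at position 1, error magnitude e = 1, c = [7, 8, 2, 4, 0].

Step 1: column multipliers v_i = (∏_{j≠i}(α_i − α_j))^{−1} mod 11.
  i = 1 (α = 6): (6−4)(6−5)(6−1)(6−9) = 2·1·5·(−3) = −30 ≡ 3, so v_1 = 3^{−1} = 4 (mod 11).
  i = 2 (α = 4): (4−6)(4−5)(4−1)(4−9) = (−2)·(−1)·3·(−5) = −30 ≡ 3, so v_2 = 3^{−1} = 4 (mod 11).
  i = 3 (α = 5): (5−6)(5−4)(5−1)(5−9) = (−1)·1·4·(−4) = 16 ≡ 5, so v_3 = 5^{−1} = 9 (mod 11).
  i = 4 (α = 1): (1−6)(1−4)(1−5)(1−9) = (−5)·(−3)·(−4)·(−8) = 480 ≡ 7, so v_4 = 7^{−1} = 8 (mod 11).
  i = 5 (α = 9): (9−6)(9−4)(9−5)(9−1) = 3·5·4·8 = 480 ≡ 7, so v_5 = 7^{−1} = 8 (mod 11).
  v = [4, 4, 9, 8, 8].
Step 2: syndromes of r = [8, 8, 2, 4, 0] (all sums mod 11).
  S_0 = Σ v_i r_i = 4·8 + 4·8 + 9·2 + 8·4 + 8·0 = 114 ≡ 4.
  S_1 = Σ v_i α_i r_i = 4·6·8 + 4·4·8 + 9·5·2 + 8·1·4 + 8·9·0 = 442 ≡ 2.
  α_i^2 mod 11 = [3, 5, 3, 1, 4].
  S_2 = Σ v_i α_i^2 r_i = 4·3·8 + 4·5·8 + 9·3·2 + 8·1·4 + 8·4·0 = 342 ≡ 1.
  S = (4, 2, 1) ≠ 0, so r is not a codeword (an error is present).
Step 3: locate the error. For a single error e at position i, S_ℓ = v_i·e·α_i^ℓ, so α_err = S_1/S_0.
  S_0^{−1} = 4^{−1} = 3 (mod 11), so α_err = 2·3 = 6 ≡ 6 = α_1. Error position i = 1.
  Consistency check: S_2/S_1 = 1·6 = 6 ≡ 6 = α_err ✓ (single-error assumption holds).
Step 4: error magnitude e = S_0/v_1 = S_0·∏_{j≠1}(α_1 − α_j) = 4·3 = 12 ≡ 1 (mod 11).
Step 5: correct position 1: c_1 = r_1 − e = 8 − 1 ≡ 7 (mod 11). Hence c = [7, 8, 2, 4, 0].
  Check: interpolating c through the α_i gives m(x) = 10 + 5·x (degree < 2) with m(α_i) = c_i for every i, so c is indeed a codeword.


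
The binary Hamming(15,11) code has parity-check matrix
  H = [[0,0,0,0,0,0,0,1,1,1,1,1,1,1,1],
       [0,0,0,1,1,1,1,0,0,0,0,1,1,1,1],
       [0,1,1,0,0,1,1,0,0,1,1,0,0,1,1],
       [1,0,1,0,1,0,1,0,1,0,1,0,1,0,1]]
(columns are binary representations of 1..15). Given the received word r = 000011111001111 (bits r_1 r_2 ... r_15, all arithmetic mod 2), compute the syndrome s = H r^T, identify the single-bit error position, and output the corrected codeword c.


s = (0, 1, 0, 1)^T, error position = 5, corrected codeword c = 000001111001111

Compute s = H r^T mod 2 one row at a time:
  s_1 = 1 + 1 + 0 + 0 + 1 + 1 + 1 + 1 = 6 ≡ 0 (mod 2).
  s_2 = 0 + 1 + 1 + 1 + 1 + 1 + 1 + 1 = 7 ≡ 1 (mod 2).
  s_3 = 0 + 0 + 1 + 1 + 0 + 0 + 1 + 1 = 4 ≡ 0 (mod 2).
  s_4 = 0 + 0 + 1 + 1 + 1 + 0 + 1 + 1 = 5 ≡ 1 (mod 2).
s = (0, 1, 0, 1)^T — this equals column 5 of H (binary 0101), so error is at position 5.
Correct: flip bit 5 of r = 000011111001111 to get c = 000001111001111.


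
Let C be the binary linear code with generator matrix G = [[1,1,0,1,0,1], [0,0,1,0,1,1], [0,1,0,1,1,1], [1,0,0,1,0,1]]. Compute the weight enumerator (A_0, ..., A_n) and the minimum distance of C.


Weight distribution: A_0 = 1, A_1 = 1, A_2 = 2, A_3 = 6, A_4 = 5, A_5 = 1. Minimum distance d = 1.

Enumerate all 2^4 = 16 messages m ∈ F_2^4.
For each, compute codeword c = mG in F_2^6, then tally its weight.
  m = 0000 → c = 000000, weight = 0.
  m = 1000 → c = 110101, weight = 4.
  m = 0100 → c = 001011, weight = 3.
  m = 1100 → c = 111110, weight = 5.
  m = 0010 → c = 010111, weight = 4.
  m = 1010 → c = 100010, weight = 2.
  m = 0110 → c = 011100, weight = 3.
  m = 1110 → c = 101001, weight = 3.
  m = 0001 → c = 100101, weight = 3.
  m = 1001 → c = 010000, weight = 1.
  m = 0101 → c = 101110, weight = 4.
  m = 1101 → c = 011011, weight = 4.
  m = 0011 → c = 110010, weight = 3.
  m = 1011 → c = 000111, weight = 3.
  m = 0111 → c = 111001, weight = 4.
  m = 1111 → c = 001100, weight = 2.
Tally weights:
  weight 0: 1 codewords.
  weight 1: 1 codewords.
  weight 2: 2 codewords.
  weight 3: 6 codewords.
  weight 4: 5 codewords.
  weight 5: 1 codewords.
Minimum distance d = smallest w > 0 with A_w > 0 = 1.
Sanity: Σ A_w = 16 = 2^4 = 16 ✓.


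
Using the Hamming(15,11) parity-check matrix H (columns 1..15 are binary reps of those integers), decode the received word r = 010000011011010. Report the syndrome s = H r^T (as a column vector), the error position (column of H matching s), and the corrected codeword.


s = (1, 0, 1, 0)^T, error position = 10, corrected codeword c = 010000011111010

Compute s = H r^T mod 2 one row at a time:
  s_1 = 1 + 1 + 0 + 1 + 1 + 0 + 1 + 0 = 5 ≡ 1 (mod 2).
  s_2 = 0 + 0 + 0 + 0 + 1 + 0 + 1 + 0 = 2 ≡ 0 (mod 2).
  s_3 = 1 + 0 + 0 + 0 + 0 + 1 + 1 + 0 = 3 ≡ 1 (mod 2).
  s_4 = 0 + 0 + 0 + 0 + 1 + 1 + 0 + 0 = 2 ≡ 0 (mod 2).
s = (1, 0, 1, 0)^T — this equals column 10 of H (binary 1010), so error is at position 10.
Correct: flip bit 10 of r = 010000011011010 to get c = 010000011111010.


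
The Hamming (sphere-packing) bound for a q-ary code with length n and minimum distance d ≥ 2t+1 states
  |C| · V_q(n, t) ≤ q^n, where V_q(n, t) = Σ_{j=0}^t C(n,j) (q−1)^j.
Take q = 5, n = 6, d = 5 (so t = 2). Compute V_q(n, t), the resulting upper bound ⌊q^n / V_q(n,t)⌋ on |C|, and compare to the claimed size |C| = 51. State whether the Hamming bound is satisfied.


V_q(n, t) = 265, q^n = 15625, Hamming bound = 58, |C| = 51 ≤ bound (satisfied).

Step 1: Compute V_q(n, t) = Σ_{j=0}^2 C(n, j) (q−1)^j.
  j = 0: C(6,0)·(4)^0 = 1·1 = 1.
  j = 1: C(6,1)·(4)^1 = 6·4 = 24.
  j = 2: C(6,2)·(4)^2 = 15·16 = 240.
  V_q(n, t) = 1 + 24 + 240 = 265.
Step 2: q^n = 5^6 = 15625.
Step 3: Hamming bound ⌊q^n / V_q(n,t)⌋ = ⌊15625/265⌋ = 58.
Step 4: Compare |C| = 51 to 58: satisfied.
The claimed |C| lies below the Hamming bound.


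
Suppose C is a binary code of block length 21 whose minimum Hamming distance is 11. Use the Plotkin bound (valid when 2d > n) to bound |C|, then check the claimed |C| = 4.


Plotkin bound M ≤ 22; given |C| = 4 ≤ bound (satisfied).

Check applicability: 2d = 22, n = 21.
2d − n = 1 > 0, so Plotkin applies.
Compute d/(2d−n) = 11/1 ≈ 11.0000.
⌊d/(2d−n)⌋ = 11.
Plotkin bound: M ≤ 2·11 = 22.
Given |C| = 4, check: satisfied.
This |C| is below the Plotkin bound.


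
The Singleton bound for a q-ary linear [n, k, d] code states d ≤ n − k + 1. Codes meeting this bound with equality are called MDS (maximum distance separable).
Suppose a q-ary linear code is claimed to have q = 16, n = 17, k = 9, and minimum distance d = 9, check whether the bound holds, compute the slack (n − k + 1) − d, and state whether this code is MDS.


Singleton RHS = n − k + 1 = 9, slack = 0, bound satisfied, MDS.

Singleton bound: d ≤ n − k + 1.
Here n = 17, k = 9, so n − k + 1 = 9.
Given d = 9, check d ≤ 9: YES.
Slack = (n − k + 1) − d = 0.
The code is MDS (slack = 0).
Description: the claimed parameters are [17, 9, 9]_16; such a code would be MDS (meets Singleton bound).
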